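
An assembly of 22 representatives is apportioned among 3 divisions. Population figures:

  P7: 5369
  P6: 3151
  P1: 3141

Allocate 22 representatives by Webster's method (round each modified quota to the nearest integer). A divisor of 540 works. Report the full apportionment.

P7: 10, P6: 6, P1: 6

With modified divisor 540: modified quotas P7 9.943, P6 5.835, P1 5.817.
Rounding to the nearest integer: P7 10, P6 6, P1 6 (total 22).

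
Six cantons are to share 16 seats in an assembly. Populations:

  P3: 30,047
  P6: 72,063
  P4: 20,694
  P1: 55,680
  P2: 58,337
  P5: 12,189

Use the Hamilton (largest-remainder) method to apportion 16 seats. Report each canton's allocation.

Standard divisor: 249010 ÷ 16 ≈ 15563.125.
Standard quotas: P3 1.9307, P6 4.6304, P4 1.3297, P1 3.5777, P2 3.7484, P5 0.7832.
Lower quotas: P3 1, P6 4, P4 1, P1 3, P2 3, P5 0 (sum 12, leaving 4 seats).
Remainders in descending order: P3 0.9307, P5 0.7832, P2 0.7484, P6 0.6304, P1 0.5777, P4 0.3297.
The surplus seats go to P3, P5, P2, P6.

P3 2, P6 5, P4 1, P1 3, P2 4, P5 1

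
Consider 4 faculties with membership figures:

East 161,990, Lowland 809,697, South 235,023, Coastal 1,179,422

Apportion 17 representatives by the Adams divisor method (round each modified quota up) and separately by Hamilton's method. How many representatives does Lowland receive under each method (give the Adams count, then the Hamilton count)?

5 and 6

Adams: East 2, Lowland 5, South 2, Coastal 8.
Hamilton: East 1, Lowland 6, South 2, Coastal 8.
Lowland gets 5 under Adams and 6 under Hamilton.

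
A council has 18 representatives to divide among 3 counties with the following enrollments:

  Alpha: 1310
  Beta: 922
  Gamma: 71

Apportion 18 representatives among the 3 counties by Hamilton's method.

Alpha=10; Beta=7; Gamma=1

Total 2303; standard divisor 2303/18 ≈ 127.944.
Standard quotas: Alpha 10.239, Beta 7.206, Gamma 0.555.
Lower quotas: Alpha 10, Beta 7, Gamma 0 (sum 17, leaving 1 seat).
Remainders in descending order: Gamma 0.555, Alpha 0.239, Beta 0.206.
Largest remainder: Gamma receives the extra seat.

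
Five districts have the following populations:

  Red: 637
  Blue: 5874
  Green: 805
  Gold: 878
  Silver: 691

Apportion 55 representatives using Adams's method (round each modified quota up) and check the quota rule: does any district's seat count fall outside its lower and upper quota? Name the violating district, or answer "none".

Standard quotas: Red 3.943, Blue 36.361, Green 4.983, Gold 5.435, Silver 4.277.
Adams allocation: Red 4, Blue 35, Green 5, Gold 6, Silver 5.
Blue has quota 36.361 (lower 36, upper 37) but receives 35 — outside the quota interval.

Blue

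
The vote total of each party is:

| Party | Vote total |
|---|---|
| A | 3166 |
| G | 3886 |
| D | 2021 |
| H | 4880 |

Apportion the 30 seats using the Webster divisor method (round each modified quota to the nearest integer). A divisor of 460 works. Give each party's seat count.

With modified divisor 460: modified quotas A 6.883, G 8.448, D 4.393, H 10.609.
Rounding to the nearest integer: A 7, G 8, D 4, H 11 (total 30).

A 7, G 8, D 4, H 11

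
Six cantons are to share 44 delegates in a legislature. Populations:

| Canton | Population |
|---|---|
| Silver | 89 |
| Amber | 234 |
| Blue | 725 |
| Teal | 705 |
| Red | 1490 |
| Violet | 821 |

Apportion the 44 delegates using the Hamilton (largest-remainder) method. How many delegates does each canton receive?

Silver 1, Amber 2, Blue 8, Teal 8, Red 16, Violet 9

The standard divisor is 4064/44 ≈ 92.364.
Standard quotas: Silver 0.964, Amber 2.533, Blue 7.849, Teal 7.633, Red 16.132, Violet 8.889.
Lower quotas: Silver 0, Amber 2, Blue 7, Teal 7, Red 16, Violet 8 (sum 40, leaving 4 seats).
Remainders in descending order: Silver 0.964, Violet 0.889, Blue 0.849, Teal 0.633, Amber 0.533, Red 0.132.
The surplus seats go to Silver, Violet, Blue, Teal.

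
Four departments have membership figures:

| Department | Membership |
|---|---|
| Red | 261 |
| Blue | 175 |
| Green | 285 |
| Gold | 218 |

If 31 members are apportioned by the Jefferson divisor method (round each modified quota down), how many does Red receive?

Standard divisor 939/31 ≈ 30.29; standard quotas: Red 8.617, Blue 5.777, Green 9.409, Gold 7.197.
Rounding down gives 8, 5, 9, 7 = 29 seats, so the divisor must be adjusted.
With modified divisor 28.8: modified quotas Red 9.062, Blue 6.076, Green 9.896, Gold 7.569.
Rounding down: Red 9, Blue 6, Green 9, Gold 7 (total 31).
Red receives 9.

9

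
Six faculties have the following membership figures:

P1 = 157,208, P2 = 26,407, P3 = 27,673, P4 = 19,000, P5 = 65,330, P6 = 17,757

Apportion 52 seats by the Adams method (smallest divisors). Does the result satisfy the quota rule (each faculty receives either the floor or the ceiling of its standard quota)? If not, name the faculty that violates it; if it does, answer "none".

Standard quotas: P1 26.086, P2 4.382, P3 4.592, P4 3.153, P5 10.841, P6 2.947.
Adams allocation: P1 25, P2 5, P3 5, P4 3, P5 11, P6 3.
P1 has quota 26.086 (lower 26, upper 27) but receives 25 — outside the quota interval.

P1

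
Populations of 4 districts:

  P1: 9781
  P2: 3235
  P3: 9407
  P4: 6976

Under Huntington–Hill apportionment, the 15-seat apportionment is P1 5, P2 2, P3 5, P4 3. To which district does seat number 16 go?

P4

Priority for the next seat is population ÷ (√(s·(s+1))).
Priorities: P1 1785.758, P2 1320.683, P3 1717.475, P4 2013.798.
Highest priority: P4.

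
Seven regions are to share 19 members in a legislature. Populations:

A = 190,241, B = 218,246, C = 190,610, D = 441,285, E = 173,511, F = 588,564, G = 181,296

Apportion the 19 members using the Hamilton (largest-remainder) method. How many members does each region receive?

Total 1983753; standard divisor 1983753/19 ≈ 104408.053.
Standard quotas: A 1.8221, B 2.0903, C 1.8256, D 4.2265, E 1.6619, F 5.6372, G 1.7364.
Lower quotas: A 1, B 2, C 1, D 4, E 1, F 5, G 1 (sum 15, leaving 4 seats).
Remainders in descending order: C 0.8256, A 0.8221, G 0.7364, E 0.6619, F 0.6372, D 0.2265, B 0.0903.
Largest remainders: C, A, G, E receive the extra seats.

A=2, B=2, C=2, D=4, E=2, F=5, G=2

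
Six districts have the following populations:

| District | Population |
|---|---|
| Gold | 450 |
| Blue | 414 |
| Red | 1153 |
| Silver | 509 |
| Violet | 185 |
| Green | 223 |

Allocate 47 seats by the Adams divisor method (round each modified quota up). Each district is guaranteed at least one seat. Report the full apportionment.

Gold=7, Blue=7, Red=18, Silver=8, Violet=3, Green=4

Standard divisor 2934/47 ≈ 62.426; standard quotas: Gold 7.209, Blue 6.632, Red 18.470, Silver 8.154, Violet 2.964, Green 3.572.
Rounding up gives 8, 7, 19, 9, 3, 4 = 50 seats, so the divisor must be adjusted.
With modified divisor 66: modified quotas Gold 6.818, Blue 6.273, Red 17.470, Silver 7.712, Violet 2.803, Green 3.379.
Rounding up: Gold 7, Blue 7, Red 18, Silver 8, Violet 3, Green 4 (total 47).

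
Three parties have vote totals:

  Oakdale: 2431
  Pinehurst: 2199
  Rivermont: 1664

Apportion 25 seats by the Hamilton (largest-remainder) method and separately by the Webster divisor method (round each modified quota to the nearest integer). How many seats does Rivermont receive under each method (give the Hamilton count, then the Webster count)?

Hamilton: Oakdale 10, Pinehurst 9, Rivermont 6.
Webster: Oakdale 9, Pinehurst 9, Rivermont 7.
Rivermont gets 6 under Hamilton and 7 under Webster.

6 and 7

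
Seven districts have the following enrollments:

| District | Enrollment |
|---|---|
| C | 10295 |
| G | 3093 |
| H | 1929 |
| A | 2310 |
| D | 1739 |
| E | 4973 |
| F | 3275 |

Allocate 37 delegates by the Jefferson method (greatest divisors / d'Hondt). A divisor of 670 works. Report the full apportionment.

With modified divisor 670: modified quotas C 15.366, G 4.616, H 2.879, A 3.448, D 2.596, E 7.422, F 4.888.
Rounding down: C 15, G 4, H 2, A 3, D 2, E 7, F 4 (total 37).

C=15, G=4, H=2, A=3, D=2, E=7, F=4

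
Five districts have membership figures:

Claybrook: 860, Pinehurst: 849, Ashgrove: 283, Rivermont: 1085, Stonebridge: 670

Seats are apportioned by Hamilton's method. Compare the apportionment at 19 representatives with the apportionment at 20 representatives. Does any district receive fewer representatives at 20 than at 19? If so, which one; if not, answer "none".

At 19 seats: Claybrook 4, Pinehurst 4, Ashgrove 2, Rivermont 6, Stonebridge 3.
At 20 seats: Claybrook 5, Pinehurst 4, Ashgrove 1, Rivermont 6, Stonebridge 4.
Ashgrove drops from 2 to 1.

Ashgrove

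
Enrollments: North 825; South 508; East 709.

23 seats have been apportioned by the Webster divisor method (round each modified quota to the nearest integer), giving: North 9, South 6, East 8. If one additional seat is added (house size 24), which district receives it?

Priority for the next seat is population ÷ (current seats + 0.5).
Priorities: North 86.842, South 78.154, East 83.412.
Highest priority: North.

North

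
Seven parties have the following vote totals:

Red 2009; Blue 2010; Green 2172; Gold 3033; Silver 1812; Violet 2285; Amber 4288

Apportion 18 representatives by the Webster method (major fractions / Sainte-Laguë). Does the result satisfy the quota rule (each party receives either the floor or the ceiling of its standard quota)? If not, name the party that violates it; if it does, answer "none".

none

Standard quotas: Red 2.054, Blue 2.055, Green 2.220, Gold 3.100, Silver 1.852, Violet 2.336, Amber 4.383.
Webster allocation: Red 2, Blue 2, Green 2, Gold 3, Silver 2, Violet 2, Amber 5.
Every allocation lies between the lower and upper quota.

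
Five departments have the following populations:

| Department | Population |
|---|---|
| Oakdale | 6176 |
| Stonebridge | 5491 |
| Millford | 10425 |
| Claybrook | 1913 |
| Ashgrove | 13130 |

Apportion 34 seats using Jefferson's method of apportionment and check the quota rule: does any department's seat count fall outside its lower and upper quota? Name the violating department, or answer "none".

none

Standard quotas: Oakdale 5.655, Stonebridge 5.027, Millford 9.545, Claybrook 1.752, Ashgrove 12.022.
Jefferson allocation: Oakdale 6, Stonebridge 5, Millford 10, Claybrook 1, Ashgrove 12.
Every allocation lies between the lower and upper quota.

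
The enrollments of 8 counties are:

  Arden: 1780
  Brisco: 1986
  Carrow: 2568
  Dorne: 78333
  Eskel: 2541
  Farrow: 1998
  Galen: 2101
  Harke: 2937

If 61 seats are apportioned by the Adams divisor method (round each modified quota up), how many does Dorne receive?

Standard divisor 94244/61 ≈ 1544.984; standard quotas: Arden 1.152, Brisco 1.285, Carrow 1.662, Dorne 50.702, Eskel 1.645, Farrow 1.293, Galen 1.360, Harke 1.901.
Rounding up gives 2, 2, 2, 51, 2, 2, 2, 2 = 65 seats, so the divisor must be adjusted.
With modified divisor 1700: modified quotas Arden 1.047, Brisco 1.168, Carrow 1.511, Dorne 46.078, Eskel 1.495, Farrow 1.175, Galen 1.236, Harke 1.728.
Rounding up: Arden 2, Brisco 2, Carrow 2, Dorne 47, Eskel 2, Farrow 2, Galen 2, Harke 2 (total 61).
Dorne receives 47.

47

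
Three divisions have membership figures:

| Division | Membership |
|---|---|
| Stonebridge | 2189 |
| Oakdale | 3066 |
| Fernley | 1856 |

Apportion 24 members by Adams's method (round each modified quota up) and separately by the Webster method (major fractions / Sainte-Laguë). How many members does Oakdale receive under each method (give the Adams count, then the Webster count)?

Adams: Stonebridge 8, Oakdale 10, Fernley 6.
Webster: Stonebridge 7, Oakdale 11, Fernley 6.
Oakdale gets 10 under Adams and 11 under Webster.

10 and 11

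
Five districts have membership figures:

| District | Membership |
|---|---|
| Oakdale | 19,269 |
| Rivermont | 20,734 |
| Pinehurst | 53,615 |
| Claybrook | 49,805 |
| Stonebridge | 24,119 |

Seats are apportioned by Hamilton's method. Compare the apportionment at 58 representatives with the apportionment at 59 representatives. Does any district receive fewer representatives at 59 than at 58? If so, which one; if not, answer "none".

At 58 seats: Oakdale 7, Rivermont 7, Pinehurst 19, Claybrook 17, Stonebridge 8.
At 59 seats: Oakdale 7, Rivermont 7, Pinehurst 19, Claybrook 18, Stonebridge 8.
No district's allocation decreased.

none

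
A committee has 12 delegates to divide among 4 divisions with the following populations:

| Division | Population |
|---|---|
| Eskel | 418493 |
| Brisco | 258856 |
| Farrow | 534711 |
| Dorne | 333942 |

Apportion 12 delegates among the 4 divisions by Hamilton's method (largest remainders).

Eskel: 3; Brisco: 2; Farrow: 4; Dorne: 3

The standard divisor is 1546002/12 ≈ 128833.5.
Standard quotas: Eskel 3.2483, Brisco 2.0092, Farrow 4.1504, Dorne 2.5920.
Lower quotas: Eskel 3, Brisco 2, Farrow 4, Dorne 2 (sum 11, leaving 1 seat).
Remainders in descending order: Dorne 0.5920, Eskel 0.2483, Farrow 0.1504, Brisco 0.0092.
Largest remainder: Dorne receives the extra seat.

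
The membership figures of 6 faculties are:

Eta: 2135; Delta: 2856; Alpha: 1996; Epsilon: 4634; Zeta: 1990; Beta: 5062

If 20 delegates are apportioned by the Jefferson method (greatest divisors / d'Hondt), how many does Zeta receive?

2

Standard divisor 18673/20 ≈ 933.65; standard quotas: Eta 2.287, Delta 3.059, Alpha 2.138, Epsilon 4.963, Zeta 2.131, Beta 5.422.
Rounding down gives 2, 3, 2, 4, 2, 5 = 18 seats, so the divisor must be adjusted.
With modified divisor 800: modified quotas Eta 2.669, Delta 3.570, Alpha 2.495, Epsilon 5.793, Zeta 2.487, Beta 6.327.
Rounding down: Eta 2, Delta 3, Alpha 2, Epsilon 5, Zeta 2, Beta 6 (total 20).
Zeta receives 2.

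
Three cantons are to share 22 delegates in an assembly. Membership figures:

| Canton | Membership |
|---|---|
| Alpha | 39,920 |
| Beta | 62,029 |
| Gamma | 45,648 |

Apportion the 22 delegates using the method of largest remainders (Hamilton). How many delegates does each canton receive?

The standard divisor is 147597/22 ≈ 6708.955.
Standard quotas: Alpha 5.9503, Beta 9.2457, Gamma 6.8040.
Lower quotas: Alpha 5, Beta 9, Gamma 6 (sum 20, leaving 2 seats).
Remainders in descending order: Alpha 0.9503, Gamma 0.8040, Beta 0.2457.
Largest remainders: Alpha, Gamma receive the extra seats.

Alpha: 6, Beta: 9, Gamma: 7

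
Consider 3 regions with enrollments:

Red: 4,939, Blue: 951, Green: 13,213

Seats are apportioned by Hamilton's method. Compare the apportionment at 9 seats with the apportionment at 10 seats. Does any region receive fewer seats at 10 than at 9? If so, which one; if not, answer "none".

At 9 seats: Red 2, Blue 1, Green 6.
At 10 seats: Red 3, Blue 0, Green 7.
Blue drops from 1 to 0.

Blue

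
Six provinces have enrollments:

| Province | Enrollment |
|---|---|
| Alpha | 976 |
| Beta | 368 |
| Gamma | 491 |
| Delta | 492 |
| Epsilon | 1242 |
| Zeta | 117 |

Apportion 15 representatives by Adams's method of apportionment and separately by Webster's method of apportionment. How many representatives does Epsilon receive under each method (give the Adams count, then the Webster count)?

Adams: Alpha 4, Beta 2, Gamma 2, Delta 2, Epsilon 4, Zeta 1.
Webster: Alpha 4, Beta 2, Gamma 2, Delta 2, Epsilon 5, Zeta 0.
Epsilon gets 4 under Adams and 5 under Webster.

4 and 5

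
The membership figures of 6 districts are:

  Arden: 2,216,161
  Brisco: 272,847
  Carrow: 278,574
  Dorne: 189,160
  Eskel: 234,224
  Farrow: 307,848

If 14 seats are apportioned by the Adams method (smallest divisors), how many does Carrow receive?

1

Standard divisor 3498814/14 ≈ 249915.286; standard quotas: Arden 8.868, Brisco 1.092, Carrow 1.115, Dorne 0.757, Eskel 0.937, Farrow 1.232.
Rounding up gives 9, 2, 2, 1, 1, 2 = 17 seats, so the divisor must be adjusted.
With modified divisor 293200: modified quotas Arden 7.559, Brisco 0.931, Carrow 0.950, Dorne 0.645, Eskel 0.799, Farrow 1.050.
Rounding up: Arden 8, Brisco 1, Carrow 1, Dorne 1, Eskel 1, Farrow 2 (total 14).
Carrow receives 1.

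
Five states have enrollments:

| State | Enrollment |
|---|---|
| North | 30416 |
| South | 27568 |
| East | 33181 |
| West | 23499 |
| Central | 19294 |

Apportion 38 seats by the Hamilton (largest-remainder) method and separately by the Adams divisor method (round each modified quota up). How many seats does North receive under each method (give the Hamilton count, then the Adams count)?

9 and 8

Hamilton: North 9, South 8, East 9, West 7, Central 5.
Adams: North 8, South 8, East 9, West 7, Central 6.
North gets 9 under Hamilton and 8 under Adams.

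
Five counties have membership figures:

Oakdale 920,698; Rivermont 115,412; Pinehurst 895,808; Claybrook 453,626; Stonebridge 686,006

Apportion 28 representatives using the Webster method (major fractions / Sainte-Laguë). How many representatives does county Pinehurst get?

8

Standard divisor 3071550/28 ≈ 109698.214; standard quotas: Oakdale 8.393, Rivermont 1.052, Pinehurst 8.166, Claybrook 4.135, Stonebridge 6.254.
Rounding to the nearest integer gives 8, 1, 8, 4, 6 = 27 seats, so the divisor must be adjusted.
With modified divisor 106900: modified quotas Oakdale 8.613, Rivermont 1.080, Pinehurst 8.380, Claybrook 4.243, Stonebridge 6.417.
Rounding to the nearest integer: Oakdale 9, Rivermont 1, Pinehurst 8, Claybrook 4, Stonebridge 6 (total 28).
Pinehurst receives 8.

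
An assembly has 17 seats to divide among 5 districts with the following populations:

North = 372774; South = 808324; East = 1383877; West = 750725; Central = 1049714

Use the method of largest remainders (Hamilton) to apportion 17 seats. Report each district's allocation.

Standard divisor: 4365414 ÷ 17 ≈ 256789.059.
Standard quotas: North 1.4517, South 3.1478, East 5.3892, West 2.9235, Central 4.0878.
Lower quotas: North 1, South 3, East 5, West 2, Central 4 (sum 15, leaving 2 seats).
Remainders in descending order: West 0.9235, North 0.4517, East 0.3892, South 0.1478, Central 0.0878.
The surplus seats go to West, North.

North 2; South 3; East 5; West 3; Central 4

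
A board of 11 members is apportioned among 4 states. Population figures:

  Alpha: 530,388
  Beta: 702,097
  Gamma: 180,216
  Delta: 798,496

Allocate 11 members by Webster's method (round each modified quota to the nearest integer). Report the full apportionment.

Standard divisor 2211197/11 ≈ 201017.909; standard quotas: Alpha 2.639, Beta 3.493, Gamma 0.897, Delta 3.972.
Rounding to the nearest integer gives Alpha 3, Beta 3, Gamma 1, Delta 4 — total 11, matching the house size, so no adjustment is needed.

Alpha 3, Beta 3, Gamma 1, Delta 4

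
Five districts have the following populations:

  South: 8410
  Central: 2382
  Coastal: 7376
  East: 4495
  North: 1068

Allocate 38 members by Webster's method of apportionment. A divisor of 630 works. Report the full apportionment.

With modified divisor 630: modified quotas South 13.349, Central 3.781, Coastal 11.708, East 7.135, North 1.695.
Rounding to the nearest integer: South 13, Central 4, Coastal 12, East 7, North 2 (total 38).

South=13, Central=4, Coastal=12, East=7, North=2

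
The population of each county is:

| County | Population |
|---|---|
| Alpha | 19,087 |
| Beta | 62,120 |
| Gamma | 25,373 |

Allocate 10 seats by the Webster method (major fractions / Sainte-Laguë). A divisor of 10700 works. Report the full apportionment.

Alpha=2, Beta=6, Gamma=2

With modified divisor 10700: modified quotas Alpha 1.784, Beta 5.806, Gamma 2.371.
Rounding to the nearest integer: Alpha 2, Beta 6, Gamma 2 (total 10).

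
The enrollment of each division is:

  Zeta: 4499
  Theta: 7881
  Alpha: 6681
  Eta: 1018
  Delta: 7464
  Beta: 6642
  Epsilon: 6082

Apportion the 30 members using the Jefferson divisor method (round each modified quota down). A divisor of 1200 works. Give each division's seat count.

Zeta 3, Theta 6, Alpha 5, Eta 0, Delta 6, Beta 5, Epsilon 5

With modified divisor 1200: modified quotas Zeta 3.749, Theta 6.567, Alpha 5.567, Eta 0.848, Delta 6.220, Beta 5.535, Epsilon 5.068.
Rounding down: Zeta 3, Theta 6, Alpha 5, Eta 0, Delta 6, Beta 5, Epsilon 5 (total 30).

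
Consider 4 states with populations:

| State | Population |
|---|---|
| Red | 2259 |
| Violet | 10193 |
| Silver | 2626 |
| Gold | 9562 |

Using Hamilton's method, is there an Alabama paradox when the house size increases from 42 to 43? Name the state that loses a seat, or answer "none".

At 42 seats: Red 4, Violet 17, Silver 5, Gold 16.
At 43 seats: Red 4, Violet 18, Silver 4, Gold 17.
Silver drops from 5 to 4.

Silver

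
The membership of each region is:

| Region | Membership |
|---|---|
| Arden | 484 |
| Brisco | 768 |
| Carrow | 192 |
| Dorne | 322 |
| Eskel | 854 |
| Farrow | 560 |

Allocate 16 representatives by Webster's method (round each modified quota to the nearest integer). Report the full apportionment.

Arden=2; Brisco=4; Carrow=1; Dorne=2; Eskel=4; Farrow=3

Standard divisor 3180/16 ≈ 198.75; standard quotas: Arden 2.435, Brisco 3.864, Carrow 0.966, Dorne 1.620, Eskel 4.297, Farrow 2.818.
Rounding to the nearest integer gives Arden 2, Brisco 4, Carrow 1, Dorne 2, Eskel 4, Farrow 3 — total 16, matching the house size, so no adjustment is needed.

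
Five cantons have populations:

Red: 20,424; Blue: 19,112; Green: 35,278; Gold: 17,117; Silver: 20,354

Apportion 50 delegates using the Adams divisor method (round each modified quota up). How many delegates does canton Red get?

Standard divisor 112285/50 ≈ 2245.7; standard quotas: Red 9.095, Blue 8.510, Green 15.709, Gold 7.622, Silver 9.064.
Rounding up gives 10, 9, 16, 8, 10 = 53 seats, so the divisor must be adjusted.
With modified divisor 2370: modified quotas Red 8.618, Blue 8.064, Green 14.885, Gold 7.222, Silver 8.588.
Rounding up: Red 9, Blue 9, Green 15, Gold 8, Silver 9 (total 50).
Red receives 9.

9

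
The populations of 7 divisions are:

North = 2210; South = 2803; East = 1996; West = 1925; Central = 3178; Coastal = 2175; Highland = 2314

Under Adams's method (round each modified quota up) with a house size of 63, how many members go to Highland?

9

Standard divisor 16601/63 ≈ 263.508; standard quotas: North 8.387, South 10.637, East 7.575, West 7.305, Central 12.060, Coastal 8.254, Highland 8.782.
Rounding up gives 9, 11, 8, 8, 13, 9, 9 = 67 seats, so the divisor must be adjusted.
With modified divisor 278: modified quotas North 7.950, South 10.083, East 7.180, West 6.924, Central 11.432, Coastal 7.824, Highland 8.324.
Rounding up: North 8, South 11, East 8, West 7, Central 12, Coastal 8, Highland 9 (total 63).
Highland receives 9.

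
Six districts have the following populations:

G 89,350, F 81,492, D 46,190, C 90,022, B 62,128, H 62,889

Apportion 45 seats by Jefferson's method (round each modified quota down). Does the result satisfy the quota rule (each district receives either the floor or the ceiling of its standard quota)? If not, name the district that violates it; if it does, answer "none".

none

Standard quotas: G 9.306, F 8.487, D 4.811, C 9.376, B 6.471, H 6.550.
Jefferson allocation: G 9, F 9, D 5, C 10, B 6, H 6.
Every allocation lies between the lower and upper quota.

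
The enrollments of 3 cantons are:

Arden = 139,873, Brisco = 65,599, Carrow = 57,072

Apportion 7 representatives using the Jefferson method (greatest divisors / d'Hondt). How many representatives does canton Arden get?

4

Standard divisor 262544/7 ≈ 37506.286; standard quotas: Arden 3.729, Brisco 1.749, Carrow 1.522.
Rounding down gives 3, 1, 1 = 5 seats, so the divisor must be adjusted.
With modified divisor 30700: modified quotas Arden 4.556, Brisco 2.137, Carrow 1.859.
Rounding down: Arden 4, Brisco 2, Carrow 1 (total 7).
Arden receives 4.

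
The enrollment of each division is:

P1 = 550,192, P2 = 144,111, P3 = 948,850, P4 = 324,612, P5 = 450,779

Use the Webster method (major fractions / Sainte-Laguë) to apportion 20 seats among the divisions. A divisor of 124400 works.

With modified divisor 124400: modified quotas P1 4.423, P2 1.158, P3 7.627, P4 2.609, P5 3.624.
Rounding to the nearest integer: P1 4, P2 1, P3 8, P4 3, P5 4 (total 20).

P1=4, P2=1, P3=8, P4=3, P5=4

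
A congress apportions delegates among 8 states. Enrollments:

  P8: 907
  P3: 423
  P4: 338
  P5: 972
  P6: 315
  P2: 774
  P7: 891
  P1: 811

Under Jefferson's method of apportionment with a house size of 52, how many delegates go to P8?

Standard divisor 5431/52 ≈ 104.442; standard quotas: P8 8.684, P3 4.050, P4 3.236, P5 9.307, P6 3.016, P2 7.411, P7 8.531, P1 7.765.
Rounding down gives 8, 4, 3, 9, 3, 7, 8, 7 = 49 seats, so the divisor must be adjusted.
With modified divisor 98: modified quotas P8 9.255, P3 4.316, P4 3.449, P5 9.918, P6 3.214, P2 7.898, P7 9.092, P1 8.276.
Rounding down: P8 9, P3 4, P4 3, P5 9, P6 3, P2 7, P7 9, P1 8 (total 52).
P8 receives 9.

9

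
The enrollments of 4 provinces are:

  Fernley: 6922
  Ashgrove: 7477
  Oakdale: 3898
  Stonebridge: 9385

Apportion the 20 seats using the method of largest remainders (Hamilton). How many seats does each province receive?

Standard divisor: 27682 ÷ 20 ≈ 1384.1.
Standard quotas: Fernley 5.0011, Ashgrove 5.4021, Oakdale 2.8163, Stonebridge 6.7806.
Lower quotas: Fernley 5, Ashgrove 5, Oakdale 2, Stonebridge 6 (sum 18, leaving 2 seats).
Remainders in descending order: Oakdale 0.8163, Stonebridge 0.7806, Ashgrove 0.4021, Fernley 0.0011.
Largest remainders: Oakdale, Stonebridge receive the extra seats.

Fernley=5, Ashgrove=5, Oakdale=3, Stonebridge=7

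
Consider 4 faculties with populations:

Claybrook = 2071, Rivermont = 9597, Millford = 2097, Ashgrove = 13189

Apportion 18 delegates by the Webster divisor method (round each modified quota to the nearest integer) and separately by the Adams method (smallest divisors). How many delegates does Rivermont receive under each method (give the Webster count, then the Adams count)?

Webster: Claybrook 1, Rivermont 7, Millford 1, Ashgrove 9.
Adams: Claybrook 2, Rivermont 6, Millford 2, Ashgrove 8.
Rivermont gets 7 under Webster and 6 under Adams.

7 and 6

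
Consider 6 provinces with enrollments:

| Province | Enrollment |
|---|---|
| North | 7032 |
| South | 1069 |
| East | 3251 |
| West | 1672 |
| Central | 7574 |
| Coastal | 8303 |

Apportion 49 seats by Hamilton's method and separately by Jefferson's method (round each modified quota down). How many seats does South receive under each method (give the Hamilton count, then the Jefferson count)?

2 and 1

Hamilton: North 12, South 2, East 5, West 3, Central 13, Coastal 14.
Jefferson: North 12, South 1, East 5, West 3, Central 13, Coastal 15.
South gets 2 under Hamilton and 1 under Jefferson.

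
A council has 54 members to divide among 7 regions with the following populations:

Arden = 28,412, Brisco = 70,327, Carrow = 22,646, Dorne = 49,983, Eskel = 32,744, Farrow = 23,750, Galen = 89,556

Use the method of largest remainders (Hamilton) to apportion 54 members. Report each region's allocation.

Arden: 5, Brisco: 12, Carrow: 4, Dorne: 8, Eskel: 6, Farrow: 4, Galen: 15

The standard divisor is 317418/54 ≈ 5878.111.
Standard quotas: Arden 4.8335, Brisco 11.9642, Carrow 3.8526, Dorne 8.5032, Eskel 5.5705, Farrow 4.0404, Galen 15.2355.
Lower quotas: Arden 4, Brisco 11, Carrow 3, Dorne 8, Eskel 5, Farrow 4, Galen 15 (sum 50, leaving 4 seats).
Remainders in descending order: Brisco 0.9642, Carrow 0.8526, Arden 0.8335, Eskel 0.5705, Dorne 0.5032, Galen 0.2355, Farrow 0.0404.
The surplus seats go to Brisco, Carrow, Arden, Eskel.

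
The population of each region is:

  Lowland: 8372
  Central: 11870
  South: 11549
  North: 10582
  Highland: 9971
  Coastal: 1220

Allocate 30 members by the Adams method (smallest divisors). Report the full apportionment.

Lowland=5, Central=6, South=6, North=6, Highland=6, Coastal=1

Standard divisor 53564/30 ≈ 1785.467; standard quotas: Lowland 4.689, Central 6.648, South 6.468, North 5.927, Highland 5.585, Coastal 0.683.
Rounding up gives 5, 7, 7, 6, 6, 1 = 32 seats, so the divisor must be adjusted.
With modified divisor 1986: modified quotas Lowland 4.216, Central 5.977, South 5.815, North 5.328, Highland 5.021, Coastal 0.614.
Rounding up: Lowland 5, Central 6, South 6, North 6, Highland 6, Coastal 1 (total 30).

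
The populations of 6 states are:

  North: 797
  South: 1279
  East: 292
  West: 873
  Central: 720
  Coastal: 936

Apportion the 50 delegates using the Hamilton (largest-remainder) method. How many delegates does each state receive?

North 8, South 13, East 3, West 9, Central 7, Coastal 10

The standard divisor is 4897/50 ≈ 97.94.
Standard quotas: North 8.138, South 13.059, East 2.981, West 8.914, Central 7.351, Coastal 9.557.
Lower quotas: North 8, South 13, East 2, West 8, Central 7, Coastal 9 (sum 47, leaving 3 seats).
Remainders in descending order: East 0.981, West 0.914, Coastal 0.557, Central 0.351, North 0.138, South 0.059.
The surplus seats go to East, West, Coastal.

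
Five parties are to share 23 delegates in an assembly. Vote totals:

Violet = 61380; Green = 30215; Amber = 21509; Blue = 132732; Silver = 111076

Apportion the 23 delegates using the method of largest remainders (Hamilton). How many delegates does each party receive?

Total 356912; standard divisor 356912/23 ≈ 15517.913.
Standard quotas: Violet 3.9554, Green 1.9471, Amber 1.3861, Blue 8.5535, Silver 7.1579.
Lower quotas: Violet 3, Green 1, Amber 1, Blue 8, Silver 7 (sum 20, leaving 3 seats).
Remainders in descending order: Violet 0.9554, Green 0.9471, Blue 0.5535, Amber 0.3861, Silver 0.1579.
Largest remainders: Violet, Green, Blue receive the extra seats.

Violet=4, Green=2, Amber=1, Blue=9, Silver=7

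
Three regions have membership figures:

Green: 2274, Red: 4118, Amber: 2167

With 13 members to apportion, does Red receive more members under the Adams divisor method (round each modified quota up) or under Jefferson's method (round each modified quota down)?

Jefferson

Adams: Green 4, Red 6, Amber 3.
Jefferson: Green 3, Red 7, Amber 3.
Red gets 6 under Adams and 7 under Jefferson.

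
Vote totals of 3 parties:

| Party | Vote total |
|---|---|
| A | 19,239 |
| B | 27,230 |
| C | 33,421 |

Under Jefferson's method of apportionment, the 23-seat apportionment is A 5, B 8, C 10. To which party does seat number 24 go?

A

Priority for the next seat is population ÷ (current seats + 1).
Priorities: A 3206.500, B 3025.556, C 3038.273.
Highest priority: A.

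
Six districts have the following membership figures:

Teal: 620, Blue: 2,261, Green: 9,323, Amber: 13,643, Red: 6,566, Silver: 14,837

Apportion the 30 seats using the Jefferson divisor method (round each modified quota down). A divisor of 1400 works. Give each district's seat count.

Teal=0; Blue=1; Green=6; Amber=9; Red=4; Silver=10

With modified divisor 1400: modified quotas Teal 0.443, Blue 1.615, Green 6.659, Amber 9.745, Red 4.690, Silver 10.598.
Rounding down: Teal 0, Blue 1, Green 6, Amber 9, Red 4, Silver 10 (total 30).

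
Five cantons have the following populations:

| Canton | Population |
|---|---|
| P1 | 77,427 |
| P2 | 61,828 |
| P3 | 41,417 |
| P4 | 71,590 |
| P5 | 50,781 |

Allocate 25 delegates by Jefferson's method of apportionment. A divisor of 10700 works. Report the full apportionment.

With modified divisor 10700: modified quotas P1 7.236, P2 5.778, P3 3.871, P4 6.691, P5 4.746.
Rounding down: P1 7, P2 5, P3 3, P4 6, P5 4 (total 25).

P1 7, P2 5, P3 3, P4 6, P5 4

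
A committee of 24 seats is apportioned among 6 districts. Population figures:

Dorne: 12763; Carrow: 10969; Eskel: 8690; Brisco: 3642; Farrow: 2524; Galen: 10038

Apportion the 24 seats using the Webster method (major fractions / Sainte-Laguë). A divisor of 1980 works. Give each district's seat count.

With modified divisor 1980: modified quotas Dorne 6.446, Carrow 5.540, Eskel 4.389, Brisco 1.839, Farrow 1.275, Galen 5.070.
Rounding to the nearest integer: Dorne 6, Carrow 6, Eskel 4, Brisco 2, Farrow 1, Galen 5 (total 24).

Dorne 6, Carrow 6, Eskel 4, Brisco 2, Farrow 1, Galen 5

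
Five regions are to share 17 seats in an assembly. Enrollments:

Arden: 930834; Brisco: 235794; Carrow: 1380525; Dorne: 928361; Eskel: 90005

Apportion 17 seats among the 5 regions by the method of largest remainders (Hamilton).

Arden=5, Brisco=1, Carrow=7, Dorne=4, Eskel=0

Total 3565519; standard divisor 3565519/17 ≈ 209736.412.
Standard quotas: Arden 4.4381, Brisco 1.1242, Carrow 6.5822, Dorne 4.4263, Eskel 0.4291.
Lower quotas: Arden 4, Brisco 1, Carrow 6, Dorne 4, Eskel 0 (sum 15, leaving 2 seats).
Remainders in descending order: Carrow 0.5822, Arden 0.4381, Eskel 0.4291, Dorne 0.4263, Brisco 0.1242.
The surplus seats go to Carrow, Arden.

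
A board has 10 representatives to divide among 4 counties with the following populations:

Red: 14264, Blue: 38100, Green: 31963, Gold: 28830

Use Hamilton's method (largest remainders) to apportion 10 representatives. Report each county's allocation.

Red 1, Blue 3, Green 3, Gold 3

Standard divisor: 113157 ÷ 10 ≈ 11315.7.
Standard quotas: Red 1.2605, Blue 3.3670, Green 2.8247, Gold 2.5478.
Lower quotas: Red 1, Blue 3, Green 2, Gold 2 (sum 8, leaving 2 seats).
Remainders in descending order: Green 0.8247, Gold 0.5478, Blue 0.3670, Red 0.2605.
Largest remainders: Green, Gold receive the extra seats.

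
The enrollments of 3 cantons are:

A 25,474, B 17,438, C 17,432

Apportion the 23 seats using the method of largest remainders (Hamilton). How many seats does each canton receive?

A 10, B 7, C 6

Standard divisor: 60344 ÷ 23 ≈ 2623.652.
Standard quotas: A 9.7094, B 6.6465, C 6.6442.
Lower quotas: A 9, B 6, C 6 (sum 21, leaving 2 seats).
Remainders in descending order: A 0.7094, B 0.6465, C 0.6442.
The surplus seats go to A, B.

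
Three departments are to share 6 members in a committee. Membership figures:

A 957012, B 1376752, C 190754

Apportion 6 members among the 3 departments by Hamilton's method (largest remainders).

The standard divisor is 2524518/6 = 420753.
Standard quotas: A 2.2745, B 3.2721, C 0.4534.
Lower quotas: A 2, B 3, C 0 (sum 5, leaving 1 seat).
Remainders in descending order: C 0.4534, A 0.2745, B 0.2721.
The surplus seat goes to C.

A 2, B 3, C 1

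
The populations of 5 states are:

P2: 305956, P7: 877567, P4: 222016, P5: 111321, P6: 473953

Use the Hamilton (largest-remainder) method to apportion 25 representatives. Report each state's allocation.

The standard divisor is 1990813/25 ≈ 79632.52.
Standard quotas: P2 3.8421, P7 11.0202, P4 2.7880, P5 1.3979, P6 5.9518.
Lower quotas: P2 3, P7 11, P4 2, P5 1, P6 5 (sum 22, leaving 3 seats).
Remainders in descending order: P6 0.9518, P2 0.8421, P4 0.7880, P5 0.3979, P7 0.0202.
Largest remainders: P6, P2, P4 receive the extra seats.

P2: 4, P7: 11, P4: 3, P5: 1, P6: 6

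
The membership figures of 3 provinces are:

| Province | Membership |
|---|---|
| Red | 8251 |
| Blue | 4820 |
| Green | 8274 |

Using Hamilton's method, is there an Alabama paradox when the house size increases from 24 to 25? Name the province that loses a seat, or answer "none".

At 24 seats: Red 9, Blue 6, Green 9.
At 25 seats: Red 10, Blue 5, Green 10.
Blue drops from 6 to 5.

Blue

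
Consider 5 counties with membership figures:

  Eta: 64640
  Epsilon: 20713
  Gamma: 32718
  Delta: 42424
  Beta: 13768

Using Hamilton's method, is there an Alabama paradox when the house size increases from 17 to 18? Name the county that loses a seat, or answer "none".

none

At 17 seats: Eta 6, Epsilon 2, Gamma 3, Delta 4, Beta 2.
At 18 seats: Eta 7, Epsilon 2, Gamma 3, Delta 4, Beta 2.
No county's allocation decreased.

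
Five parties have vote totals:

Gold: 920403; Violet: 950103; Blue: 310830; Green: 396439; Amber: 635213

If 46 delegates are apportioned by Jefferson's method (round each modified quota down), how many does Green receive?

6

Standard divisor 3212988/46 ≈ 69847.565; standard quotas: Gold 13.177, Violet 13.603, Blue 4.450, Green 5.676, Amber 9.094.
Rounding down gives 13, 13, 4, 5, 9 = 44 seats, so the divisor must be adjusted.
With modified divisor 65842.1: modified quotas Gold 13.979, Violet 14.430, Blue 4.721, Green 6.021, Amber 9.648.
Rounding down: Gold 13, Violet 14, Blue 4, Green 6, Amber 9 (total 46).
Green receives 6.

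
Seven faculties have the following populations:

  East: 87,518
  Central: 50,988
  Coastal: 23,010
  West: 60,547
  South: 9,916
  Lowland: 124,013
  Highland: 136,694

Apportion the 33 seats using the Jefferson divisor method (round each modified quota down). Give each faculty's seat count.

Standard divisor 492686/33 ≈ 14929.879; standard quotas: East 5.862, Central 3.415, Coastal 1.541, West 4.055, South 0.664, Lowland 8.306, Highland 9.156.
Rounding down gives 5, 3, 1, 4, 0, 8, 9 = 30 seats, so the divisor must be adjusted.
With modified divisor 13200: modified quotas East 6.630, Central 3.863, Coastal 1.743, West 4.587, South 0.751, Lowland 9.395, Highland 10.356.
Rounding down: East 6, Central 3, Coastal 1, West 4, South 0, Lowland 9, Highland 10 (total 33).

East=6, Central=3, Coastal=1, West=4, South=0, Lowland=9, Highland=10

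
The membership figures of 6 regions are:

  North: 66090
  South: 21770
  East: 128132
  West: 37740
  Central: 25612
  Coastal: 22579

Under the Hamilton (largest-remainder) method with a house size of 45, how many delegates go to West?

The standard divisor is 301923/45 ≈ 6709.4.
Standard quotas: North 9.8504, South 3.2447, East 19.0974, West 5.6249, Central 3.8173, Coastal 3.3653.
Lower quotas: North 9, South 3, East 19, West 5, Central 3, Coastal 3 (sum 42, leaving 3 seats).
Remainders in descending order: North 0.8504, Central 0.8173, West 0.6249, Coastal 0.3653, South 0.2447, East 0.0974.
The surplus seats go to North, Central, West.
West receives 6.

6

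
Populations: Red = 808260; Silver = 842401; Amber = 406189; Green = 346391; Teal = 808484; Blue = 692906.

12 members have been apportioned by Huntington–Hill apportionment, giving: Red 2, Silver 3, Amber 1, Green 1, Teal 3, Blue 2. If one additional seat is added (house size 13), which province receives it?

Priority for the next seat is population ÷ (√(s·(s+1))).
Priorities: Red 329970.763, Silver 243180.222, Amber 287218.996, Green 244935.425, Teal 233389.228, Blue 282877.690.
Highest priority: Red.

Red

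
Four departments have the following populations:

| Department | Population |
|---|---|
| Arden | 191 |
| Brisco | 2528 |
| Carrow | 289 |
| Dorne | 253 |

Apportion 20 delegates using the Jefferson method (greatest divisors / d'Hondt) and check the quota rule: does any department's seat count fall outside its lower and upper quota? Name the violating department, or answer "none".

Standard quotas: Arden 1.171, Brisco 15.504, Carrow 1.772, Dorne 1.552.
Jefferson allocation: Arden 1, Brisco 17, Carrow 1, Dorne 1.
Brisco has quota 15.504 (lower 15, upper 16) but receives 17 — outside the quota interval.

Brisco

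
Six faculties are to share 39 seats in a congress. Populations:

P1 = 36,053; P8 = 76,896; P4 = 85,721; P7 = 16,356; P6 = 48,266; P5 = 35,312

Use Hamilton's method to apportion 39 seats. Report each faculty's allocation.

Total 298604; standard divisor 298604/39 ≈ 7656.513.
Standard quotas: P1 4.7088, P8 10.0432, P4 11.1958, P7 2.1362, P6 6.3039, P5 4.6120.
Lower quotas: P1 4, P8 10, P4 11, P7 2, P6 6, P5 4 (sum 37, leaving 2 seats).
Remainders in descending order: P1 0.7088, P5 0.6120, P6 0.3039, P4 0.1958, P7 0.1362, P8 0.0432.
The surplus seats go to P1, P5.

P1 5, P8 10, P4 11, P7 2, P6 6, P5 5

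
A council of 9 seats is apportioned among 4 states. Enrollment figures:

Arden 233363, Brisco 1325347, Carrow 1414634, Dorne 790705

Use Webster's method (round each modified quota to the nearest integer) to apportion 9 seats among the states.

Standard divisor 3764049/9 ≈ 418227.667; standard quotas: Arden 0.558, Brisco 3.169, Carrow 3.382, Dorne 1.891.
Rounding to the nearest integer gives Arden 1, Brisco 3, Carrow 3, Dorne 2 — total 9, matching the house size, so no adjustment is needed.

Arden=1, Brisco=3, Carrow=3, Dorne=2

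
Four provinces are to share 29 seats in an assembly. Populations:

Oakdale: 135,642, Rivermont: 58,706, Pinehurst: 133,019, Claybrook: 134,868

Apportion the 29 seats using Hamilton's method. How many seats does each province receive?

Total 462235; standard divisor 462235/29 ≈ 15939.138.
Standard quotas: Oakdale 8.5100, Rivermont 3.6831, Pinehurst 8.3454, Claybrook 8.4614.
Lower quotas: Oakdale 8, Rivermont 3, Pinehurst 8, Claybrook 8 (sum 27, leaving 2 seats).
Remainders in descending order: Rivermont 0.6831, Oakdale 0.5100, Claybrook 0.4614, Pinehurst 0.3454.
Largest remainders: Rivermont, Oakdale receive the extra seats.

Oakdale 9; Rivermont 4; Pinehurst 8; Claybrook 8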